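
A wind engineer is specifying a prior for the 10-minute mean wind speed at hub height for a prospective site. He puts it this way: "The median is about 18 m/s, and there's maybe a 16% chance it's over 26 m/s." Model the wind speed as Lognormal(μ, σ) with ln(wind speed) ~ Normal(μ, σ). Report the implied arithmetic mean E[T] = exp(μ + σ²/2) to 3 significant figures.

If T ~ Lognormal(μ,σ) then ln T ~ Normal(μ,σ), so the p-quantile of ln T is μ + z_p·σ.
ln(18) = 2.89 and ln(26) = 3.258; z_{0.5} = 0, z_{0.84} = 0.9945.
σ = (3.258 − 2.89)/(0.9945 − (0)) = 0.370.
μ = 2.89 − (0)·0.370 = 2.890.
E[T] = exp(μ + σ²/2) = exp(2.890 + 0.0684) = 19.3 m/s.

E[T] ≈ 19.3 m/s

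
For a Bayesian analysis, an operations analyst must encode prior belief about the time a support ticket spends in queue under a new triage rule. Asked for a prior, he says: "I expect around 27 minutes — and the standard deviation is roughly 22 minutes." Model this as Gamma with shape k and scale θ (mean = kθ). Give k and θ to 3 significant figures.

For Gamma(k, scale θ): mean = kθ, variance = kθ², so CV = 1/√k.
CV = SD/mean = 22/27 = 0.8148, hence k = 1/CV² = 1.51.
Then θ = mean/k = 27/1.51 = 17.9.

k ≈ 1.51, θ ≈ 17.9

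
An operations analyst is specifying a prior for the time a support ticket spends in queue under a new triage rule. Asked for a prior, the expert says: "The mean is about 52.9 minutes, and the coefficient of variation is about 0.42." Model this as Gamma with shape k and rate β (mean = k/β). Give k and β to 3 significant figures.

For Gamma(k, rate β): mean = k/β, variance = k/β², so CV = 1/√k.
CV = 0.42, hence k = 1/CV² = 5.67.
Then β = k/mean = 5.67/52.9 = 0.107.

k ≈ 5.67, β ≈ 0.107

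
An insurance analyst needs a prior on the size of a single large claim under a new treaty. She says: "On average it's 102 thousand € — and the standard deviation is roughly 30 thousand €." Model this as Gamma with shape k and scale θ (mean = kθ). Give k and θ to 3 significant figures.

For Gamma(k, scale θ): mean = kθ, variance = kθ², so CV = 1/√k.
CV = SD/mean = 30/102 = 0.2941, hence k = 1/CV² = 11.6.
Then θ = mean/k = 102/11.6 = 8.82.

k ≈ 11.6, θ ≈ 8.82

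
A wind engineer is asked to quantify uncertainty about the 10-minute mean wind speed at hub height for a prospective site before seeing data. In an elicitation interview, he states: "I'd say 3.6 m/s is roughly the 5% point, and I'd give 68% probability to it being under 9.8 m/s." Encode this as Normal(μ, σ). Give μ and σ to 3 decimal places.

μ = 8.427, σ = 2.935

The p-quantile of Normal(μ,σ) is μ + z_p·σ, with z_{0.05} = -1.645 and z_{0.68} = 0.4677.
Eliminate σ: μ = (z₂·x₁ − z₁·x₂)/(z₂ − z₁) = (0.4677·3.6 − (-1.645)·9.8)/2.113 = 8.427.
Then σ = (x₂ − x₁)/(z₂ − z₁) = (9.8 − 3.6)/2.113 = 2.935.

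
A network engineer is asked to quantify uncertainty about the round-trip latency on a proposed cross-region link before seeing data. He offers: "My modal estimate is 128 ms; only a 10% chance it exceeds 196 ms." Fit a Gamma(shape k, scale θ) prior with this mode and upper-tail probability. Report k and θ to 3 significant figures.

k ≈ 11.3, θ ≈ 12.5

Gamma(k,θ) with k>1 has mode (k−1)θ, so θ = 128/(k−1).
Need P(X < 196) = 0.9 with θ tied to k this way. Start at k = 2, θ = 128: P(X<196) ≈ 0.453.
Too low — raise k to concentrate. Iterating converges to k ≈ 11.3.
Then θ = 128/(11.3−1) ≈ 12.5.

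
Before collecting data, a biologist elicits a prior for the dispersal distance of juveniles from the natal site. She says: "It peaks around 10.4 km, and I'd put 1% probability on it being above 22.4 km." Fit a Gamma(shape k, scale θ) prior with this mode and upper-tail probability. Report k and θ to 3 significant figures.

Gamma(k,θ) with k>1 has mode (k−1)θ, so θ = 10.4/(k−1).
Need P(X < 22.4) = 0.99 with θ tied to k this way. Start at k = 2, θ = 10.4: P(X<22.4) ≈ 0.634.
Too low — raise k to concentrate. Iterating converges to k ≈ 9.22.
Then θ = 10.4/(9.22−1) ≈ 1.26.

k ≈ 9.22, θ ≈ 1.26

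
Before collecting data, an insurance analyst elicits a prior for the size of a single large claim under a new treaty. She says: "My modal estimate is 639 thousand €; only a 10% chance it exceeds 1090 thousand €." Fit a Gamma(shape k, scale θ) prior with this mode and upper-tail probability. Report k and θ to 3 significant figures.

k ≈ 7.64, θ ≈ 96.2

Gamma(k,θ) with k>1 has mode (k−1)θ, so θ = 639/(k−1).
Need P(X < 1090) = 0.9 with θ tied to k this way. Start at k = 2, θ = 639: P(X<1090) ≈ 0.509.
Too low — raise k to concentrate. Iterating converges to k ≈ 7.64.
Then θ = 639/(7.64−1) ≈ 96.2.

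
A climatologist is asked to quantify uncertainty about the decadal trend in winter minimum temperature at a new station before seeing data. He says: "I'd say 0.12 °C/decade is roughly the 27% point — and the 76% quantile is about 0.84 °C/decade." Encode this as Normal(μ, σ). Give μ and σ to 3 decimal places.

The p-quantile of Normal(μ,σ) is μ + z_p·σ, with z_{0.27} = -0.6128 and z_{0.76} = 0.7063.
Eliminate σ: μ = (z₂·x₁ − z₁·x₂)/(z₂ − z₁) = (0.7063·0.12 − (-0.6128)·0.84)/1.319 = 0.454.
Then σ = (x₂ − x₁)/(z₂ − z₁) = (0.84 − 0.12)/1.319 = 0.546.

μ = 0.454, σ = 0.546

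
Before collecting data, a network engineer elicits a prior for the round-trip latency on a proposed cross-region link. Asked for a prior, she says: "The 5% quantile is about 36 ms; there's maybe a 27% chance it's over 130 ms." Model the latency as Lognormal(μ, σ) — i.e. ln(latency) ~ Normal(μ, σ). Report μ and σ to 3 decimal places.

μ ≈ 4.519, σ ≈ 0.569

If T ~ Lognormal(μ,σ) then ln T ~ Normal(μ,σ), so the p-quantile of ln T is μ + z_p·σ.
ln(36) = 3.584 and ln(130) = 4.868; z_{0.05} = -1.645, z_{0.73} = 0.6128.
σ = (4.868 − 3.584)/(0.6128 − (-1.645)) = 0.569.
μ = 3.584 − (-1.645)·0.569 = 4.519.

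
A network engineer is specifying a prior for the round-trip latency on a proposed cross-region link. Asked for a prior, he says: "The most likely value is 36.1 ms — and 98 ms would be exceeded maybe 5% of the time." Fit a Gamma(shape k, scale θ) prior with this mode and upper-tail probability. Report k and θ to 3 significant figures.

k ≈ 3.7, θ ≈ 13.4

Gamma(k,θ) with k>1 has mode (k−1)θ, so θ = 36.1/(k−1).
Need P(X < 98) = 0.95 with θ tied to k this way. Start at k = 2, θ = 36.1: P(X<98) ≈ 0.754.
Too low — raise k to concentrate. Iterating converges to k ≈ 3.7.
Then θ = 36.1/(3.7−1) ≈ 13.4.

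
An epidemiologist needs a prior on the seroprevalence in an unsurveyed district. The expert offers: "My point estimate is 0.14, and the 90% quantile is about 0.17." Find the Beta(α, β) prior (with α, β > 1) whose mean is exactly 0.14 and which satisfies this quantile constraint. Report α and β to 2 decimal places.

α ≈ 31.98, β ≈ 196.42

With mean 0.14 fixed, write α = 0.14s, β = 0.86s where s = α+β.
Need P(θ < 0.17) = 0.9 under Beta(0.14s, 0.86s). Normal approximation: (q−m)/√(m(1−m)/s) ≈ z_{0.9} = 1.28, so s ≈ 0.14·0.86·(1.28)²/(0.17−0.14)² = 219.7.
At s = 219.7: P(θ<0.17) ≈ 0.896. Adjusting to match 0.9 gives s ≈ 228.39.
So α = 0.14·228.39 ≈ 31.98, β = 0.86·228.39 ≈ 196.42.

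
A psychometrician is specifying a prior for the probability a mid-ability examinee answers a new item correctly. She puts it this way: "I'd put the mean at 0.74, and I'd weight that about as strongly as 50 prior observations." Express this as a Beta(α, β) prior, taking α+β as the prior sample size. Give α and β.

α = 37, β = 13

Under the effective-sample-size interpretation, Beta(α, β) has prior mean α/(α+β) and prior sample size α+β.
So α+β = 50 and α/(α+β) = 0.74, giving α = 0.74·50 = 37 and β = 50 − 37 = 13.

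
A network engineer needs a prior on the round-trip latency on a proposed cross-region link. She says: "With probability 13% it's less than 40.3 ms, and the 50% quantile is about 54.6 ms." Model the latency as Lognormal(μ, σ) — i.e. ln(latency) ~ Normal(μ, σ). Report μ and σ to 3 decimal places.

If T ~ Lognormal(μ,σ) then ln T ~ Normal(μ,σ), so the p-quantile of ln T is μ + z_p·σ.
ln(40.3) = 3.696 and ln(54.6) = 4; z_{0.13} = -1.126, z_{0.5} = 0.
σ = (4 − 3.696)/(0 − (-1.126)) = 0.270.
μ = 3.696 − (-1.126)·0.270 = 4.000.

μ ≈ 4.000, σ ≈ 0.270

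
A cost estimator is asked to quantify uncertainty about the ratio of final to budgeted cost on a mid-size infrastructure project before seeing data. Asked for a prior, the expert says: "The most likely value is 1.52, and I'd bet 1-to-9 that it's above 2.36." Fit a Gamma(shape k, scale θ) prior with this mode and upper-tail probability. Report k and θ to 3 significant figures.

k ≈ 10.7, θ ≈ 0.157

Gamma(k,θ) with k>1 has mode (k−1)θ, so θ = 1.52/(k−1).
Need P(X < 2.36) = 0.9 with θ tied to k this way. Start at k = 2, θ = 1.52: P(X<2.36) ≈ 0.460.
Too low — raise k to concentrate. Iterating converges to k ≈ 10.7.
Then θ = 1.52/(10.7−1) ≈ 0.157.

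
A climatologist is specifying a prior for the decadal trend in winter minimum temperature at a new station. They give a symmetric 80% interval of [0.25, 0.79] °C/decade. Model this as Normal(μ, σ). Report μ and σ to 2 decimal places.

μ = 0.52, σ = 0.21

A symmetric 80% interval runs μ ± z·σ with z = 1.282.
Half-width = 0.27, so σ = 0.27/1.282 = 0.21.
μ is the interval midpoint, 0.52.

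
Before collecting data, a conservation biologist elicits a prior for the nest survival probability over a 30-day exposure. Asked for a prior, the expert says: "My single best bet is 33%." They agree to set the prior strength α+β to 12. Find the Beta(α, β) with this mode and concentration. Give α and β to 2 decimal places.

α = 4.30, β = 7.70

For α,β > 1 the Beta mode is (α−1)/(α+β−2). With α+β = 12, the mode is (α−1)/10.
Set (α−1)/10 = 0.33 → α = 1 + 0.33·10 = 4.30.
β = 12 − α = 7.70.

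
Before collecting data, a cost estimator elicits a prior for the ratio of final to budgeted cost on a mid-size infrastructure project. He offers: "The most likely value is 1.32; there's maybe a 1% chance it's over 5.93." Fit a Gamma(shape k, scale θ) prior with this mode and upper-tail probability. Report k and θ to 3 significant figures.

Gamma(k,θ) with k>1 has mode (k−1)θ, so θ = 1.32/(k−1).
Need P(X < 5.93) = 0.99 with θ tied to k this way. Start at k = 2, θ = 1.32: P(X<5.93) ≈ 0.939.
Too low — raise k to concentrate. Iterating converges to k ≈ 2.79.
Then θ = 1.32/(2.79−1) ≈ 0.736.

k ≈ 2.79, θ ≈ 0.736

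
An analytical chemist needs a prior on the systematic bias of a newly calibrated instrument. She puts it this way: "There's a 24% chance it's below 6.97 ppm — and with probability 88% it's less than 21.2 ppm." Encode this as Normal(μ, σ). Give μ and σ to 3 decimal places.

For Normal(μ,σ), the p-quantile is μ + z_p·σ. Here z_{0.24} = -0.7063, z_{0.88} = 1.175.
So 6.97 = μ − 0.7063σ and 21.2 = μ + 1.175σ.
Subtracting: σ = (21.2 − 6.97)/(1.175 − (-0.7063)) = 7.564.
Then μ = 6.97 − (-0.7063)·7.564 = 12.312.

μ = 12.312, σ = 7.564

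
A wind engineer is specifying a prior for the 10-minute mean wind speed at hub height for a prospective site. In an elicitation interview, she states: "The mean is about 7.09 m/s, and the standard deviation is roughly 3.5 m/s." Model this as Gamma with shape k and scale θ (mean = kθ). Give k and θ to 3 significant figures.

For Gamma(k, scale θ): mean = kθ, variance = kθ², so CV = 1/√k.
CV = SD/mean = 3.5/7.09 = 0.4937, hence k = 1/CV² = 4.1.
Then θ = mean/k = 7.09/4.1 = 1.73.

k ≈ 4.1, θ ≈ 1.73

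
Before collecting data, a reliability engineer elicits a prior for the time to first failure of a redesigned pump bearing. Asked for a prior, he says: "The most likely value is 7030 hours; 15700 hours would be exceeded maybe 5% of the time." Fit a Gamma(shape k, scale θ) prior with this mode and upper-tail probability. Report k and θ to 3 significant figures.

Gamma(k,θ) with k>1 has mode (k−1)θ, so θ = 7030/(k−1).
Need P(X < 15700) = 0.95 with θ tied to k this way. Start at k = 2, θ = 7030: P(X<15700) ≈ 0.653.
Too low — raise k to concentrate. Iterating converges to k ≈ 5.26.
Then θ = 7030/(5.26−1) ≈ 1650.

k ≈ 5.26, θ ≈ 1650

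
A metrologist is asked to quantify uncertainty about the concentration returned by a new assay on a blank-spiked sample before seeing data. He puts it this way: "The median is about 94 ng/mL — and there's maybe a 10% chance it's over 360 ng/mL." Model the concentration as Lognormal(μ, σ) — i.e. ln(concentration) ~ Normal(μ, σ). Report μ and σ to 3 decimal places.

If T ~ Lognormal(μ,σ) then ln T ~ Normal(μ,σ), so the p-quantile of ln T is μ + z_p·σ.
ln(94) = 4.543 and ln(360) = 5.886; z_{0.5} = 0, z_{0.9} = 1.282.
σ = (5.886 − 4.543)/(1.282 − (0)) = 1.048.
μ = 4.543 − (0)·1.048 = 4.543.

μ ≈ 4.543, σ ≈ 1.048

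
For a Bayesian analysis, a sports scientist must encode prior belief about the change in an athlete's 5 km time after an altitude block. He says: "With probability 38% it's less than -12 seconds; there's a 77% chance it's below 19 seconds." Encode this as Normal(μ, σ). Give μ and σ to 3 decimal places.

For Normal(μ,σ), the p-quantile is μ + z_p·σ. Here z_{0.38} = -0.3055, z_{0.77} = 0.7388.
So -12 = μ − 0.3055σ and 19 = μ + 0.7388σ.
Subtracting: σ = (19 − -12)/(0.7388 − (-0.3055)) = 29.684.
Then μ = -12 − (-0.3055)·29.684 = -2.932.

μ = -2.932, σ = 29.684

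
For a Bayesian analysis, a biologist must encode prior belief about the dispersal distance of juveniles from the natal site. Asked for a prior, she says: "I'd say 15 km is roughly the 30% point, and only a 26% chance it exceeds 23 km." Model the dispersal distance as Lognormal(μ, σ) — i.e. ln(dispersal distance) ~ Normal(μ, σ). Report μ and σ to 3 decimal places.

If T ~ Lognormal(μ,σ) then ln T ~ Normal(μ,σ), so the p-quantile of ln T is μ + z_p·σ.
ln(15) = 2.708 and ln(23) = 3.135; z_{0.3} = -0.5244, z_{0.74} = 0.6433.
σ = (3.135 − 2.708)/(0.6433 − (-0.5244)) = 0.366.
μ = 2.708 − (-0.5244)·0.366 = 2.900.

μ ≈ 2.900, σ ≈ 0.366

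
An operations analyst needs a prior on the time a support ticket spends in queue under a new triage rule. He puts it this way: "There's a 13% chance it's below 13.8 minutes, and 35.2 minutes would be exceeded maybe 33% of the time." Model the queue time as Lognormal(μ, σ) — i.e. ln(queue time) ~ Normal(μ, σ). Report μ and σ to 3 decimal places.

If T ~ Lognormal(μ,σ) then ln T ~ Normal(μ,σ), so the p-quantile of ln T is μ + z_p·σ.
ln(13.8) = 2.625 and ln(35.2) = 3.561; z_{0.13} = -1.126, z_{0.67} = 0.4399.
σ = (3.561 − 2.625)/(0.4399 − (-1.126)) = 0.598.
μ = 2.625 − (-1.126)·0.598 = 3.298.

μ ≈ 3.298, σ ≈ 0.598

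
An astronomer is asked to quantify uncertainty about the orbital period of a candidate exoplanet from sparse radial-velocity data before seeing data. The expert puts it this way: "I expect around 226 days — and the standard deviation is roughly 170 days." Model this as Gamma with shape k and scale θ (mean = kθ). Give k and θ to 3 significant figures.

k ≈ 1.77, θ ≈ 128

For Gamma(k, scale θ): mean = kθ, variance = kθ², so CV = 1/√k.
CV = SD/mean = 170/226 = 0.7522, hence k = 1/CV² = 1.77.
Then θ = mean/k = 226/1.77 = 128.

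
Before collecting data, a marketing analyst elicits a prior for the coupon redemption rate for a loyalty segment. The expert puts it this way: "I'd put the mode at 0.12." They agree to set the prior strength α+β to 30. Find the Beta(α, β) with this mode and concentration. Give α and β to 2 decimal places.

α = 4.36, β = 25.64

For α,β > 1 the Beta mode is (α−1)/(α+β−2). With α+β = 30, the mode is (α−1)/28.
Set (α−1)/28 = 0.12 → α = 1 + 0.12·28 = 4.36.
β = 30 − α = 25.64.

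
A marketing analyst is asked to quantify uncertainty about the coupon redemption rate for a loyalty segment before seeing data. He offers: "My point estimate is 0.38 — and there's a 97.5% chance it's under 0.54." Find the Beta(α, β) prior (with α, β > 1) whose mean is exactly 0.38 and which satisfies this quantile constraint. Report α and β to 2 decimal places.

With mean 0.38 fixed, write α = 0.38s, β = 0.62s where s = α+β.
Need P(θ < 0.54) = 0.975 under Beta(0.38s, 0.62s). Normal approximation: (q−m)/√(m(1−m)/s) ≈ z_{0.975} = 1.96, so s ≈ 0.38·0.62·(1.96)²/(0.54−0.38)² = 35.4.
At s = 35.4: P(θ<0.54) ≈ 0.973. Adjusting to match 0.975 gives s ≈ 36.75.
So α = 0.38·36.75 ≈ 13.97, β = 0.62·36.75 ≈ 22.79.

α ≈ 13.97, β ≈ 22.79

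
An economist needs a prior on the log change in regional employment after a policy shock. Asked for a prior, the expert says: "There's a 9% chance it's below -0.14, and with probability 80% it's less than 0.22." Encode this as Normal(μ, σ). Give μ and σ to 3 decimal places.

For Normal(μ,σ), the p-quantile is μ + z_p·σ. Here z_{0.09} = -1.341, z_{0.8} = 0.8416.
So -0.14 = μ − 1.341σ and 0.22 = μ + 0.8416σ.
Subtracting: σ = (0.22 − -0.14)/(0.8416 − (-1.341)) = 0.165.
Then μ = -0.14 − (-1.341)·0.165 = 0.081.

μ = 0.081, σ = 0.165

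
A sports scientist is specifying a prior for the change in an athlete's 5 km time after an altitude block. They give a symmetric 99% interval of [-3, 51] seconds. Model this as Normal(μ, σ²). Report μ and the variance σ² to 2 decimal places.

μ = 24.00, σ² = 109.87

A symmetric 99% interval runs μ ± z·σ with z = 2.576.
Half-width = 27, so σ = 27/2.576 = 10.482 and σ² = 109.87.
μ is the interval midpoint, 24.00.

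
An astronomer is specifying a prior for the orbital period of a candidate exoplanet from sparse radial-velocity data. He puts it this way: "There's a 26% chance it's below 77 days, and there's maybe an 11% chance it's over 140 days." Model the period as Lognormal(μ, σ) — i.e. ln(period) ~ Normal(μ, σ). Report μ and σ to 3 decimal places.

If T ~ Lognormal(μ,σ) then ln T ~ Normal(μ,σ), so the p-quantile of ln T is μ + z_p·σ.
ln(77) = 4.344 and ln(140) = 4.942; z_{0.26} = -0.6433, z_{0.89} = 1.227.
σ = (4.942 − 4.344)/(1.227 − (-0.6433)) = 0.320.
μ = 4.344 − (-0.6433)·0.320 = 4.549.

μ ≈ 4.549, σ ≈ 0.320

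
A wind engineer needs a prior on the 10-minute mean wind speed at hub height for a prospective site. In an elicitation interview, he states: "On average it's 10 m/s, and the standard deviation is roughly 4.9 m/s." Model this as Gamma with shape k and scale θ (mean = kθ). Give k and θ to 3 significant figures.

For Gamma(k, scale θ): mean = kθ, variance = kθ², so CV = 1/√k.
CV = SD/mean = 4.9/10 = 0.49, hence k = 1/CV² = 4.16.
Then θ = mean/k = 10/4.16 = 2.4.

k ≈ 4.16, θ ≈ 2.4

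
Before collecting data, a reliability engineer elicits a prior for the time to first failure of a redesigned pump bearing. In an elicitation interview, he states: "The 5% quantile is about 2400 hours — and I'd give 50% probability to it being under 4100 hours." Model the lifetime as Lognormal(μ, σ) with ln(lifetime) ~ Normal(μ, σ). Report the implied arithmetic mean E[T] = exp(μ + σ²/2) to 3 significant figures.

If T ~ Lognormal(μ,σ) then ln T ~ Normal(μ,σ), so the p-quantile of ln T is μ + z_p·σ.
ln(2400) = 7.783 and ln(4100) = 8.319; z_{0.05} = -1.645, z_{0.5} = 0.
σ = (8.319 − 7.783)/(0 − (-1.645)) = 0.326.
μ = 7.783 − (-1.645)·0.326 = 8.319.
E[T] = exp(μ + σ²/2) = exp(8.319 + 0.0530) = 4320 hours.

E[T] ≈ 4320 hours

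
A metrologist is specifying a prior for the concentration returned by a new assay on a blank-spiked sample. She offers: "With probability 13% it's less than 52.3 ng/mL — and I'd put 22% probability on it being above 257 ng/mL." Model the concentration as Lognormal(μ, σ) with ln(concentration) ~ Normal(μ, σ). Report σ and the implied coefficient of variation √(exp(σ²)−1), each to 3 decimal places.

σ ≈ 0.839, CV ≈ 1.010

If T ~ Lognormal(μ,σ) then ln T ~ Normal(μ,σ), so the p-quantile of ln T is μ + z_p·σ.
ln(52.3) = 3.957 and ln(257) = 5.549; z_{0.13} = -1.126, z_{0.78} = 0.7722.
σ = (5.549 − 3.957)/(0.7722 − (-1.126)) = 0.839.
μ = 3.957 − (-1.126)·0.839 = 4.902.
CV = √(exp(σ²)−1) = √(exp(0.7032)−1) = 1.010.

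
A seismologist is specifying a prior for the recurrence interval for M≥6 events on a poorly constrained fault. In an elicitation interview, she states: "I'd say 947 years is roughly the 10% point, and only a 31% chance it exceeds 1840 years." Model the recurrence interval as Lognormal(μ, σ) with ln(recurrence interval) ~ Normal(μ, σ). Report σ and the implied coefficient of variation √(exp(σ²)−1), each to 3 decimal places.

If T ~ Lognormal(μ,σ) then ln T ~ Normal(μ,σ), so the p-quantile of ln T is μ + z_p·σ.
ln(947) = 6.853 and ln(1840) = 7.518; z_{0.1} = -1.282, z_{0.69} = 0.4959.
σ = (7.518 − 6.853)/(0.4959 − (-1.282)) = 0.374.
μ = 6.853 − (-1.282)·0.374 = 7.332.
CV = √(exp(σ²)−1) = √(exp(0.1397)−1) = 0.387.

σ ≈ 0.374, CV ≈ 0.387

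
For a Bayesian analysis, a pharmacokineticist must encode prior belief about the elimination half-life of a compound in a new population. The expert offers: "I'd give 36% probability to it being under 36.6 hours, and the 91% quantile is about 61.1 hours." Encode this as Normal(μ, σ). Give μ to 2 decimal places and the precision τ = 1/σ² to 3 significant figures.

For Normal(μ,σ), the p-quantile is μ + z_p·σ. Here z_{0.36} = -0.3585, z_{0.91} = 1.341.
So 36.6 = μ − 0.3585σ and 61.1 = μ + 1.341σ.
Subtracting: σ = (61.1 − 36.6)/(1.341 − (-0.3585)) = 14.42.
Then μ = 36.6 − (-0.3585)·14.42 = 41.77.
Precision τ = 1/σ² = 1/14.42² = 0.00481.

μ = 41.77, τ = 0.00481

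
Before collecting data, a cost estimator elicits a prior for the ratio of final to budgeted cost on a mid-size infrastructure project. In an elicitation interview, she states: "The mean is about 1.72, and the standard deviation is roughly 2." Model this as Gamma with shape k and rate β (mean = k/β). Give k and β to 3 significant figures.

k ≈ 0.74, β ≈ 0.43

For Gamma(k, rate β): mean = k/β, variance = k/β², so CV = 1/√k.
CV = SD/mean = 2/1.72 = 1.163, hence k = 1/CV² = 0.74.
Then β = k/mean = 0.74/1.72 = 0.43.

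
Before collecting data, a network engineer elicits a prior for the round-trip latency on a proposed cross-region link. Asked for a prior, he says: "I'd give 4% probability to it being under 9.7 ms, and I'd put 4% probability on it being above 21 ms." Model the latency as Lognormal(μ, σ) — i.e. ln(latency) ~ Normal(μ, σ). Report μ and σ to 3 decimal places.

μ ≈ 2.658, σ ≈ 0.221

If T ~ Lognormal(μ,σ) then ln T ~ Normal(μ,σ), so the p-quantile of ln T is μ + z_p·σ.
ln(9.7) = 2.272 and ln(21) = 3.045; z_{0.04} = -1.751, z_{0.96} = 1.751.
σ = (3.045 − 2.272)/(1.751 − (-1.751)) = 0.221.
μ = 2.272 − (-1.751)·0.221 = 2.658.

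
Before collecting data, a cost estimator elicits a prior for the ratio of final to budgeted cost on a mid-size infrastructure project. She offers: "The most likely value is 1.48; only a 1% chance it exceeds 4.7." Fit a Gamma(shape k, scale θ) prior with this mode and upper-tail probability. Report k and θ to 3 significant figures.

k ≈ 4.33, θ ≈ 0.445

Gamma(k,θ) with k>1 has mode (k−1)θ, so θ = 1.48/(k−1).
Need P(X < 4.7) = 0.99 with θ tied to k this way. Start at k = 2, θ = 1.48: P(X<4.7) ≈ 0.826.
Too low — raise k to concentrate. Iterating converges to k ≈ 4.33.
Then θ = 1.48/(4.33−1) ≈ 0.445.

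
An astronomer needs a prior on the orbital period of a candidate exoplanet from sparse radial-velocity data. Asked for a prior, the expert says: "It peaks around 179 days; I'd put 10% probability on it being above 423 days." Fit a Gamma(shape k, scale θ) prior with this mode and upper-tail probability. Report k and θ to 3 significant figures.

Gamma(k,θ) with k>1 has mode (k−1)θ, so θ = 179/(k−1).
Need P(X < 423) = 0.9 with θ tied to k this way. Start at k = 2, θ = 179: P(X<423) ≈ 0.683.
Too low — raise k to concentrate. Iterating converges to k ≈ 3.6.
Then θ = 179/(3.6−1) ≈ 68.9.

k ≈ 3.6, θ ≈ 68.9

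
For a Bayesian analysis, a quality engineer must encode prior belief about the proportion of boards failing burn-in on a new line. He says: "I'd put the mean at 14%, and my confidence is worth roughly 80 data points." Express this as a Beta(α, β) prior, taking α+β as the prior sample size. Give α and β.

Under the effective-sample-size interpretation, Beta(α, β) has prior mean α/(α+β) and prior sample size α+β.
So α+β = 80 and α/(α+β) = 0.14, giving α = 0.14·80 = 11.2 and β = 80 − 11.2 = 68.8.

α = 11.2, β = 68.8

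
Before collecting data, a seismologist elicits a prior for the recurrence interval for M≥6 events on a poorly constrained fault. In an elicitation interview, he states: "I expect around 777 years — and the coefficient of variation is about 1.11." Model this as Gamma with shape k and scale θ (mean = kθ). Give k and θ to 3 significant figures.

For Gamma(k, scale θ): mean = kθ, variance = kθ², so CV = 1/√k.
CV = 1.11, hence k = 1/CV² = 0.812.
Then θ = mean/k = 777/0.812 = 957.

k ≈ 0.812, θ ≈ 957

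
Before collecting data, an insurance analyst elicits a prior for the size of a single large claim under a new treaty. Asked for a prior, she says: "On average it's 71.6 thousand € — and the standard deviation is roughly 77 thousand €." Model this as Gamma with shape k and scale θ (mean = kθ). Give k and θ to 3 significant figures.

For Gamma(k, scale θ): mean = kθ, variance = kθ², so CV = 1/√k.
CV = SD/mean = 77/71.6 = 1.075, hence k = 1/CV² = 0.865.
Then θ = mean/k = 71.6/0.865 = 82.8.

k ≈ 0.865, θ ≈ 82.8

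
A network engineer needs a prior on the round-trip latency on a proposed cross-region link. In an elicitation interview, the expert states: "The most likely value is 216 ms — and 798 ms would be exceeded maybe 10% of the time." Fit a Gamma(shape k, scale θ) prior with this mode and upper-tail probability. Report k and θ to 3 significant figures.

k ≈ 2.09, θ ≈ 198

Gamma(k,θ) with k>1 has mode (k−1)θ, so θ = 216/(k−1).
Need P(X < 798) = 0.9 with θ tied to k this way. Start at k = 2, θ = 216: P(X<798) ≈ 0.883.
Too low — raise k to concentrate. Iterating converges to k ≈ 2.09.
Then θ = 216/(2.09−1) ≈ 198.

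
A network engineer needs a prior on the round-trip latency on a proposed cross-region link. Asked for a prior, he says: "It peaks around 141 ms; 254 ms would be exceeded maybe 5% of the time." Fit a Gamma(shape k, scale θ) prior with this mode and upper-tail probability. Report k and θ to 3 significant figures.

k ≈ 9.04, θ ≈ 17.5

Gamma(k,θ) with k>1 has mode (k−1)θ, so θ = 141/(k−1).
Need P(X < 254) = 0.95 with θ tied to k this way. Start at k = 2, θ = 141: P(X<254) ≈ 0.538.
Too low — raise k to concentrate. Iterating converges to k ≈ 9.04.
Then θ = 141/(9.04−1) ≈ 17.5.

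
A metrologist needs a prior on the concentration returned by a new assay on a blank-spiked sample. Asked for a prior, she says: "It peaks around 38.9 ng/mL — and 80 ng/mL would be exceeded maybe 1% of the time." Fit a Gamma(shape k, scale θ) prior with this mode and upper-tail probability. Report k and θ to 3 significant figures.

k ≈ 10.4, θ ≈ 4.14

Gamma(k,θ) with k>1 has mode (k−1)θ, so θ = 38.9/(k−1).
Need P(X < 80) = 0.99 with θ tied to k this way. Start at k = 2, θ = 38.9: P(X<80) ≈ 0.609.
Too low — raise k to concentrate. Iterating converges to k ≈ 10.4.
Then θ = 38.9/(10.4−1) ≈ 4.14.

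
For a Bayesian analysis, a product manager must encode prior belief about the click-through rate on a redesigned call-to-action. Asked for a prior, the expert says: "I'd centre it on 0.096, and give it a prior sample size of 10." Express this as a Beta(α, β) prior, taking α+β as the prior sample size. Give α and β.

α = 0.96, β = 9.04

Under the effective-sample-size interpretation, Beta(α, β) has prior mean α/(α+β) and prior sample size α+β.
So α+β = 10 and α/(α+β) = 0.096, giving α = 0.096·10 = 0.96 and β = 10 − 0.96 = 9.04.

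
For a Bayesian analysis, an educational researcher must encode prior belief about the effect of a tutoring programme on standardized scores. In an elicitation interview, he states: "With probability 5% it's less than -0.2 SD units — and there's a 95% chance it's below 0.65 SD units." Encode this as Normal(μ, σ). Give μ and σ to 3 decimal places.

μ = 0.225, σ = 0.258

For Normal(μ,σ), the p-quantile is μ + z_p·σ. Here z_{0.05} = -1.645, z_{0.95} = 1.645.
So -0.2 = μ − 1.645σ and 0.65 = μ + 1.645σ.
Subtracting: σ = (0.65 − -0.2)/(1.645 − (-1.645)) = 0.258.
Then μ = -0.2 − (-1.645)·0.258 = 0.225.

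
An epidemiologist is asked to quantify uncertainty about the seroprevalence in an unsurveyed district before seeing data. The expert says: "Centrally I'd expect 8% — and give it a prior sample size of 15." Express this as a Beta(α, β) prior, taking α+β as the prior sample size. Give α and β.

α = 1.2, β = 13.8

Under the effective-sample-size interpretation, Beta(α, β) has prior mean α/(α+β) and prior sample size α+β.
So α+β = 15 and α/(α+β) = 0.08, giving α = 0.08·15 = 1.2 and β = 15 − 1.2 = 13.8.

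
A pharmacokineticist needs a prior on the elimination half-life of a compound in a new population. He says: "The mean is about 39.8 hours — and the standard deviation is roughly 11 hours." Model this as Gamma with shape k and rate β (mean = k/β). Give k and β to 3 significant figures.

For Gamma(k, rate β): mean = k/β, variance = k/β², so CV = 1/√k.
CV = SD/mean = 11/39.8 = 0.2764, hence k = 1/CV² = 13.1.
Then β = k/mean = 13.1/39.8 = 0.329.

k ≈ 13.1, β ≈ 0.329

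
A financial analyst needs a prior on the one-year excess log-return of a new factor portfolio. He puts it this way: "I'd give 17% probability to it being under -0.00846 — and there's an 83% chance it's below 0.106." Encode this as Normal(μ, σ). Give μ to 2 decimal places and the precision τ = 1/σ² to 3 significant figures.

The p-quantile of Normal(μ,σ) is μ + z_p·σ, with z_{0.17} = -0.9542 and z_{0.83} = 0.9542.
Eliminate σ: μ = (z₂·x₁ − z₁·x₂)/(z₂ − z₁) = (0.9542·-0.00846 − (-0.9542)·0.106)/1.908 = 0.05.
Then σ = (x₂ − x₁)/(z₂ − z₁) = (0.106 − -0.00846)/1.908 = 0.06.
Precision τ = 1/σ² = 1/0.05998² = 278.

μ = 0.05, τ = 278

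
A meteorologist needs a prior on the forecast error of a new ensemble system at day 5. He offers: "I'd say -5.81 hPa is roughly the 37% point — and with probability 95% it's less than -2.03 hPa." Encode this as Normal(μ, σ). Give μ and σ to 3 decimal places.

μ = -5.175, σ = 1.912

For Normal(μ,σ), the p-quantile is μ + z_p·σ. Here z_{0.37} = -0.3319, z_{0.95} = 1.645.
So -5.81 = μ − 0.3319σ and -2.03 = μ + 1.645σ.
Subtracting: σ = (-2.03 − -5.81)/(1.645 − (-0.3319)) = 1.912.
Then μ = -5.81 − (-0.3319)·1.912 = -5.175.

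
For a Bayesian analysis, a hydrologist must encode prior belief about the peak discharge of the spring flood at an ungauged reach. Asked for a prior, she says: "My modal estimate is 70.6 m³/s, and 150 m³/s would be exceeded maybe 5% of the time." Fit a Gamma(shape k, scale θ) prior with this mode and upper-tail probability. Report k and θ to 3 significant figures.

Gamma(k,θ) with k>1 has mode (k−1)θ, so θ = 70.6/(k−1).
Need P(X < 150) = 0.95 with θ tied to k this way. Start at k = 2, θ = 70.6: P(X<150) ≈ 0.627.
Too low — raise k to concentrate. Iterating converges to k ≈ 5.86.
Then θ = 70.6/(5.86−1) ≈ 14.5.

k ≈ 5.86, θ ≈ 14.5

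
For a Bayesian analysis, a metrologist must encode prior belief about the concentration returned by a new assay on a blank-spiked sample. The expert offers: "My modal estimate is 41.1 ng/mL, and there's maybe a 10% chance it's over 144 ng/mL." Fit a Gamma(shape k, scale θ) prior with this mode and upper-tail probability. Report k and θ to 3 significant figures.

Gamma(k,θ) with k>1 has mode (k−1)θ, so θ = 41.1/(k−1).
Need P(X < 144) = 0.9 with θ tied to k this way. Start at k = 2, θ = 41.1: P(X<144) ≈ 0.864.
Too low — raise k to concentrate. Iterating converges to k ≈ 2.19.
Then θ = 41.1/(2.19−1) ≈ 34.5.

k ≈ 2.19, θ ≈ 34.5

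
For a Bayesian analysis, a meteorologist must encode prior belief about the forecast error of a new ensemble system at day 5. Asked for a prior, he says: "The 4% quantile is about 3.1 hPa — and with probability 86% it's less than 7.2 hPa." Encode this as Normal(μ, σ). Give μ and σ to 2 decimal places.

For Normal(μ,σ), the p-quantile is μ + z_p·σ. Here z_{0.04} = -1.751, z_{0.86} = 1.08.
So 3.1 = μ − 1.751σ and 7.2 = μ + 1.08σ.
Subtracting: σ = (7.2 − 3.1)/(1.08 − (-1.751)) = 1.45.
Then μ = 3.1 − (-1.751)·1.45 = 5.64.

μ = 5.64, σ = 1.45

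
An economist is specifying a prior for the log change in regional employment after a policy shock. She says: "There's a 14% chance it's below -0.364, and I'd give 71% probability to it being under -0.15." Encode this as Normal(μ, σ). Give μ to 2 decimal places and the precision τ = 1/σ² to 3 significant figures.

μ = -0.22, τ = 58.3

The p-quantile of Normal(μ,σ) is μ + z_p·σ, with z_{0.14} = -1.08 and z_{0.71} = 0.5534.
Eliminate σ: μ = (z₂·x₁ − z₁·x₂)/(z₂ − z₁) = (0.5534·-0.364 − (-1.08)·-0.15)/1.634 = -0.22.
Then σ = (x₂ − x₁)/(z₂ − z₁) = (-0.15 − -0.364)/1.634 = 0.13.
Precision τ = 1/σ² = 1/0.131² = 58.3.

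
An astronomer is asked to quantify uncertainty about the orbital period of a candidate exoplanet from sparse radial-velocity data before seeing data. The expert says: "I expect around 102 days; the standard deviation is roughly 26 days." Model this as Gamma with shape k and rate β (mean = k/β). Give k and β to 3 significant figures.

For Gamma(k, rate β): mean = k/β, variance = k/β², so CV = 1/√k.
CV = SD/mean = 26/102 = 0.2549, hence k = 1/CV² = 15.4.
Then β = k/mean = 15.4/102 = 0.151.

k ≈ 15.4, β ≈ 0.151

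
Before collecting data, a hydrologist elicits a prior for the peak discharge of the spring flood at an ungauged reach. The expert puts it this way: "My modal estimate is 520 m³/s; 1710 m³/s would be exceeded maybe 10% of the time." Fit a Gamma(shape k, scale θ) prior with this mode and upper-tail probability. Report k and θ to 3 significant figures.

Gamma(k,θ) with k>1 has mode (k−1)θ, so θ = 520/(k−1).
Need P(X < 1710) = 0.9 with θ tied to k this way. Start at k = 2, θ = 520: P(X<1710) ≈ 0.840.
Too low — raise k to concentrate. Iterating converges to k ≈ 2.33.
Then θ = 520/(2.33−1) ≈ 391.

k ≈ 2.33, θ ≈ 391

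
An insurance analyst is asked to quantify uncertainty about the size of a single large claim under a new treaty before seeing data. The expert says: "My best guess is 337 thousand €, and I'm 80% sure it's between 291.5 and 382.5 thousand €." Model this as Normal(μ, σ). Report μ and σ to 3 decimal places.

A symmetric 80% interval runs μ ± z·σ with z = 1.282.
Half-width = 45.5, so σ = 45.5/1.282 = 35.504.
μ is the stated best guess, 337.000.

μ = 337.000, σ = 35.504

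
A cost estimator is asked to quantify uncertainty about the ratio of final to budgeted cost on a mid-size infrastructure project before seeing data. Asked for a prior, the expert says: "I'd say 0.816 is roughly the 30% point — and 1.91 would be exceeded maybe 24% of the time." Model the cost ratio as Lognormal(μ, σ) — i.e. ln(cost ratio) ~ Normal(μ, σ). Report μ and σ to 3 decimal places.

If T ~ Lognormal(μ,σ) then ln T ~ Normal(μ,σ), so the p-quantile of ln T is μ + z_p·σ.
ln(0.816) = -0.2033 and ln(1.91) = 0.6471; z_{0.3} = -0.5244, z_{0.76} = 0.7063.
σ = (0.6471 − -0.2033)/(0.7063 − (-0.5244)) = 0.691.
μ = -0.2033 − (-0.5244)·0.691 = 0.159.

μ ≈ 0.159, σ ≈ 0.691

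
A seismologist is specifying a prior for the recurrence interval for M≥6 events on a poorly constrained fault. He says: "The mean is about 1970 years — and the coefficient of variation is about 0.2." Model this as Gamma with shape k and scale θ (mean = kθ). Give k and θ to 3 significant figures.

For Gamma(k, scale θ): mean = kθ, variance = kθ², so CV = 1/√k.
CV = 0.2, hence k = 1/CV² = 25.
Then θ = mean/k = 1970/25 = 78.8.

k ≈ 25, θ ≈ 78.8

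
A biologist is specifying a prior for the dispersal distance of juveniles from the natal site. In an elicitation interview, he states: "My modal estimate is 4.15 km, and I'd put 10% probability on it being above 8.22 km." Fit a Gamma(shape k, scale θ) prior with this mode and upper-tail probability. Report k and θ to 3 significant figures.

k ≈ 5.1, θ ≈ 1.01

Gamma(k,θ) with k>1 has mode (k−1)θ, so θ = 4.15/(k−1).
Need P(X < 8.22) = 0.9 with θ tied to k this way. Start at k = 2, θ = 4.15: P(X<8.22) ≈ 0.589.
Too low — raise k to concentrate. Iterating converges to k ≈ 5.1.
Then θ = 4.15/(5.1−1) ≈ 1.01.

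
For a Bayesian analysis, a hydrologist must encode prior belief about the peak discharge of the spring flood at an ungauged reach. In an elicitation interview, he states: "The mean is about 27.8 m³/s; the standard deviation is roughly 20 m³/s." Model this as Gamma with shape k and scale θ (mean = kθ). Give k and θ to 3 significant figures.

For Gamma(k, scale θ): mean = kθ, variance = kθ², so CV = 1/√k.
CV = SD/mean = 20/27.8 = 0.7194, hence k = 1/CV² = 1.93.
Then θ = mean/k = 27.8/1.93 = 14.4.

k ≈ 1.93, θ ≈ 14.4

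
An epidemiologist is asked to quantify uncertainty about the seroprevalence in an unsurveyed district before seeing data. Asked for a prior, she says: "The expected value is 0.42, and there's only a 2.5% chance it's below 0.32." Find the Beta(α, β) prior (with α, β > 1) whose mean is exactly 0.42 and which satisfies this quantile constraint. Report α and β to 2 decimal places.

α ≈ 37.39, β ≈ 51.63

With mean 0.42 fixed, write α = 0.42s, β = 0.58s where s = α+β.
Need P(θ < 0.32) = 0.025 under Beta(0.42s, 0.58s). Normal approximation: (q−m)/√(m(1−m)/s) ≈ z_{0.025} = -1.96, so s ≈ 0.42·0.58·(-1.96)²/(0.32−0.42)² = 93.6.
At s = 93.6: P(θ<0.32) ≈ 0.022. Adjusting to match 0.025 gives s ≈ 89.01.
So α = 0.42·89.01 ≈ 37.39, β = 0.58·89.01 ≈ 51.63.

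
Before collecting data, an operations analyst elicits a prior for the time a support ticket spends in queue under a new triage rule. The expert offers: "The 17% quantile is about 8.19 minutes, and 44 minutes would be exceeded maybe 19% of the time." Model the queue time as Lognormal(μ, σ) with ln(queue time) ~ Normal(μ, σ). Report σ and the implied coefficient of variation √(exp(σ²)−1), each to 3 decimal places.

σ ≈ 0.918, CV ≈ 1.150

If T ~ Lognormal(μ,σ) then ln T ~ Normal(μ,σ), so the p-quantile of ln T is μ + z_p·σ.
ln(8.19) = 2.103 and ln(44) = 3.784; z_{0.17} = -0.9542, z_{0.81} = 0.8779.
σ = (3.784 − 2.103)/(0.8779 − (-0.9542)) = 0.918.
μ = 2.103 − (-0.9542)·0.918 = 2.979.
CV = √(exp(σ²)−1) = √(exp(0.8422)−1) = 1.150.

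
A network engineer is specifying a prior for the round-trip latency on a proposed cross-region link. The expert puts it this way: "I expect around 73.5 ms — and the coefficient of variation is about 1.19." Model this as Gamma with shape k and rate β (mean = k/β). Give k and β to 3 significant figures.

For Gamma(k, rate β): mean = k/β, variance = k/β², so CV = 1/√k.
CV = 1.19, hence k = 1/CV² = 0.706.
Then β = k/mean = 0.706/73.5 = 0.00961.

k ≈ 0.706, β ≈ 0.00961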